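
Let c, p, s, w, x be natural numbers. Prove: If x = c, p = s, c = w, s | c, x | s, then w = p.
Because x = c and x | s, c | s. s | c, so s = c. Since p = s, p = c. Since c = w, p = w. Then w = p.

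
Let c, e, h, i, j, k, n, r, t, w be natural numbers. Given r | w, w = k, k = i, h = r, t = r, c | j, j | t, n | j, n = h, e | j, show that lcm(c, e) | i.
Since c | j and e | j, lcm(c, e) | j. Because n = h and n | j, h | j. h = r, so r | j. t = r and j | t, therefore j | r. r | j, so r = j. From w = k and r | w, r | k. Since k = i, r | i. Since r = j, j | i. lcm(c, e) | j, so lcm(c, e) | i.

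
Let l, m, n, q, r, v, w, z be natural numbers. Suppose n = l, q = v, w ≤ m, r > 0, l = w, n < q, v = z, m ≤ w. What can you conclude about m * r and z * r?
m * r < z * r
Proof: n = l and l = w, thus n = w. Because w ≤ m and m ≤ w, w = m. Because n = w, n = m. q = v and n < q, hence n < v. n = m, so m < v. v = z, so m < z. Since r > 0, by multiplying by a positive, m * r < z * r.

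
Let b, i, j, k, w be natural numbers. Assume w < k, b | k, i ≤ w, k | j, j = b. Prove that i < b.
j = b and k | j, hence k | b. Since b | k, k = b. From i ≤ w and w < k, i < k. k = b, so i < b.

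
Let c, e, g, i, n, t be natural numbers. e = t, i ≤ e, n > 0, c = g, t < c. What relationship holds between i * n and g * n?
i * n < g * n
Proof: Since e = t and i ≤ e, i ≤ t. c = g and t < c, hence t < g. From i ≤ t, i < g. n > 0, so i * n < g * n.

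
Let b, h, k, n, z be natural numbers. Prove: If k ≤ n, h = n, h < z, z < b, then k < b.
From h < z and z < b, h < b. Because h = n, n < b. Because k ≤ n, k < b.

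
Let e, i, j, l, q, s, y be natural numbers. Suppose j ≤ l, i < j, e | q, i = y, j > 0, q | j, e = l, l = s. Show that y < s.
e | q and q | j, thus e | j. e = l, so l | j. Since j > 0, l ≤ j. j ≤ l, so j = l. From l = s, j = s. i = y and i < j, hence y < j. j = s, so y < s.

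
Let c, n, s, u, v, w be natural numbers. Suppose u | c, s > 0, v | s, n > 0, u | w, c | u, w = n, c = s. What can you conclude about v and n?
v ≤ n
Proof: v | s and s > 0, therefore v ≤ s. Since u | c and c | u, u = c. c = s, so u = s. From w = n and u | w, u | n. u = s, so s | n. Since n > 0, s ≤ n. v ≤ s, so v ≤ n.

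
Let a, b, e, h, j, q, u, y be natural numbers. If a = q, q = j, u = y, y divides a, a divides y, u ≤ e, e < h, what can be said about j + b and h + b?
j + b < h + b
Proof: a = q and q = j, therefore a = j. y divides a and a divides y, so y = a. Since u = y, u = a. u ≤ e and e < h, therefore u < h. u = a, so a < h. From a = j, j < h. Then j + b < h + b.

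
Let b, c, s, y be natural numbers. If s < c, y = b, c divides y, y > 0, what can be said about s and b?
s < b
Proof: c divides y and y > 0, thus c ≤ y. y = b, so c ≤ b. From s < c, s < b.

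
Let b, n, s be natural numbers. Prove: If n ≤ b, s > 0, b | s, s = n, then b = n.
Since b | s and s > 0, b ≤ s. Because s = n, b ≤ n. Since n ≤ b, b = n.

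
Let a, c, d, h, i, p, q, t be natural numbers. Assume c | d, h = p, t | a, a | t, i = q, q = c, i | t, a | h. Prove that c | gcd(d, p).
t | a and a | t, hence t = a. Since i = q and q = c, i = c. Since i | t, c | t. t = a, so c | a. Since a | h, c | h. Since h = p, c | p. c | d, so c | gcd(d, p).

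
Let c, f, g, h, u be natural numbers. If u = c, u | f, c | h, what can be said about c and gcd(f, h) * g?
c | gcd(f, h) * g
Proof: u = c and u | f, so c | f. Because c | h, c | gcd(f, h). Then c | gcd(f, h) * g.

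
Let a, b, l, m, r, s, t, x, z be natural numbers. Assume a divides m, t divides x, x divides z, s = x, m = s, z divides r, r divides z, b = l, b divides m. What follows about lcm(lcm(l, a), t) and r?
lcm(lcm(l, a), t) divides r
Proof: m = s and s = x, therefore m = x. b = l and b divides m, therefore l divides m. a divides m, so lcm(l, a) divides m. Since m = x, lcm(l, a) divides x. t divides x, so lcm(lcm(l, a), t) divides x. Because z divides r and r divides z, z = r. x divides z, so x divides r. Because lcm(lcm(l, a), t) divides x, lcm(lcm(l, a), t) divides r.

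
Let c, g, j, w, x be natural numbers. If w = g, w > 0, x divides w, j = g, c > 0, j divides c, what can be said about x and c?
x ≤ c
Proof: x divides w and w > 0, so x ≤ w. w = g, so x ≤ g. j = g and j divides c, thus g divides c. c > 0, so g ≤ c. x ≤ g, so x ≤ c.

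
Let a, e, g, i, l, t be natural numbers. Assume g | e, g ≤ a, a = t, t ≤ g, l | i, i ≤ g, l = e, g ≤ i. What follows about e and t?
e = t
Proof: i ≤ g and g ≤ i, so i = g. l = e and l | i, therefore e | i. i = g, so e | g. g | e, so e = g. Because a = t and g ≤ a, g ≤ t. Since t ≤ g, g = t. Since e = g, e = t.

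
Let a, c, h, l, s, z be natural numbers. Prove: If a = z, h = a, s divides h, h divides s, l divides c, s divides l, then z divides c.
Since h = a and a = z, h = z. s divides h and h divides s, hence s = h. Since s divides l, h divides l. From h = z, z divides l. From l divides c, z divides c.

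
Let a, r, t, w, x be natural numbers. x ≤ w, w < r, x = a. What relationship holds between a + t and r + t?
a + t < r + t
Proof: x ≤ w and w < r, hence x < r. x = a, so a < r. Then a + t < r + t.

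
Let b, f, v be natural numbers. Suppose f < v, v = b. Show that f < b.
v = b and f < v. By substitution, f < b.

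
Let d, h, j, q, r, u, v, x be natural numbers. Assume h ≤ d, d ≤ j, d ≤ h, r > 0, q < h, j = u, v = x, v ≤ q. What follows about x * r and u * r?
x * r < u * r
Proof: h ≤ d and d ≤ h, therefore h = d. v = x and v ≤ q, thus x ≤ q. Since q < h, x < h. Since h = d, x < d. j = u and d ≤ j, so d ≤ u. x < d, so x < u. Since r > 0, x * r < u * r.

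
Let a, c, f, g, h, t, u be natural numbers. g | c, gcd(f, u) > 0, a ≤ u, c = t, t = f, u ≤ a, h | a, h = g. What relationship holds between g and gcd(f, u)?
g ≤ gcd(f, u)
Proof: c = t and t = f, therefore c = f. Since g | c, g | f. Because a ≤ u and u ≤ a, a = u. h = g and h | a, so g | a. Since a = u, g | u. g | f, so g | gcd(f, u). Because gcd(f, u) > 0, g ≤ gcd(f, u).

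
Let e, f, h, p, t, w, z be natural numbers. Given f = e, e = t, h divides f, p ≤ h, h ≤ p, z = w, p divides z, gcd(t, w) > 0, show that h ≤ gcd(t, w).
f = e and e = t, thus f = t. From h divides f, h divides t. Because p ≤ h and h ≤ p, p = h. z = w and p divides z, thus p divides w. p = h, so h divides w. h divides t, so h divides gcd(t, w). Since gcd(t, w) > 0, h ≤ gcd(t, w).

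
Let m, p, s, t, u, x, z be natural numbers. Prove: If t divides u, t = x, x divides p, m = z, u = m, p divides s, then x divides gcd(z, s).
Because u = m and t divides u, t divides m. Since t = x, x divides m. m = z, so x divides z. x divides p and p divides s, thus x divides s. Since x divides z, x divides gcd(z, s).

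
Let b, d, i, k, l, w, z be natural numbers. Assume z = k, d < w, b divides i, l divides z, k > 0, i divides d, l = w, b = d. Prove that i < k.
b = d and b divides i, hence d divides i. i divides d, so d = i. d < w, so i < w. Since z = k and l divides z, l divides k. l = w, so w divides k. k > 0, so w ≤ k. Since i < w, i < k.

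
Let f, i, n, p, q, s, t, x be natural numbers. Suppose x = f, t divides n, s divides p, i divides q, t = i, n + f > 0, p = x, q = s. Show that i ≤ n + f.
t = i and t divides n, thus i divides n. q = s and i divides q, therefore i divides s. p = x and x = f, thus p = f. Since s divides p, s divides f. i divides s, so i divides f. Since i divides n, i divides n + f. Since n + f > 0, i ≤ n + f.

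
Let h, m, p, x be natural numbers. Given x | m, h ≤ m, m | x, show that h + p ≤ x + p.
Because m | x and x | m, m = x. h ≤ m, so h ≤ x. Then h + p ≤ x + p.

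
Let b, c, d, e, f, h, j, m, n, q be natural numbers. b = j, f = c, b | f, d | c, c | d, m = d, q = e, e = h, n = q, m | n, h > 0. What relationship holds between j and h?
j ≤ h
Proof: Because f = c and b | f, b | c. Since d | c and c | d, d = c. q = e and e = h, therefore q = h. n = q and m | n, therefore m | q. Since q = h, m | h. Since m = d, d | h. d = c, so c | h. Because b | c, b | h. Because h > 0, b ≤ h. b = j, so j ≤ h.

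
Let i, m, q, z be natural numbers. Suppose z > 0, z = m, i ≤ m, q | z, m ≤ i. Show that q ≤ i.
Because m ≤ i and i ≤ m, m = i. Since z = m, z = i. Because q | z and z > 0, q ≤ z. z = i, so q ≤ i.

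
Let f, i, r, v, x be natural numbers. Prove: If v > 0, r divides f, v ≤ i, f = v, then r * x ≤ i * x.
f = v and r divides f, thus r divides v. Since v > 0, r ≤ v. Since v ≤ i, r ≤ i. By multiplying by a non-negative, r * x ≤ i * x.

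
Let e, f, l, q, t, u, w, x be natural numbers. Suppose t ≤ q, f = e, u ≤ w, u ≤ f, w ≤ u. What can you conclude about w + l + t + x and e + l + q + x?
w + l + t + x ≤ e + l + q + x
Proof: u ≤ w and w ≤ u, thus u = w. f = e and u ≤ f, thus u ≤ e. Because u = w, w ≤ e. Then w + l ≤ e + l. t ≤ q, so w + l + t ≤ e + l + q. Then w + l + t + x ≤ e + l + q + x.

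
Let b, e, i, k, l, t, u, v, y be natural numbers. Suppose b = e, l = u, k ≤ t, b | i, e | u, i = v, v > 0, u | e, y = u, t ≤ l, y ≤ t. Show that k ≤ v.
e | u and u | e, thus e = u. Because y = u and y ≤ t, u ≤ t. Since l = u and t ≤ l, t ≤ u. u ≤ t, so u = t. Since e = u, e = t. Because b = e and b | i, e | i. i = v, so e | v. v > 0, so e ≤ v. From e = t, t ≤ v. Because k ≤ t, k ≤ v.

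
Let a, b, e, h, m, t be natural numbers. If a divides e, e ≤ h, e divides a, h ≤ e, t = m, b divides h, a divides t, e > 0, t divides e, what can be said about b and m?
b ≤ m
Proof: a divides e and e divides a, hence a = e. Since a divides t, e divides t. Since t divides e, e = t. Since t = m, e = m. h ≤ e and e ≤ h, thus h = e. b divides h, so b divides e. Since e > 0, b ≤ e. Since e = m, b ≤ m.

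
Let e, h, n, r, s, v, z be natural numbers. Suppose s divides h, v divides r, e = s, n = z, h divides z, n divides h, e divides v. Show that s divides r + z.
e divides v and v divides r, so e divides r. Since e = s, s divides r. n = z and n divides h, thus z divides h. h divides z, so h = z. s divides h, so s divides z. s divides r, so s divides r + z.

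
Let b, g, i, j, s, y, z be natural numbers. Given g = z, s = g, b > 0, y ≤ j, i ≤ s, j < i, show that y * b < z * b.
s = g and g = z, hence s = z. From y ≤ j and j < i, y < i. i ≤ s, so y < s. Since s = z, y < z. b > 0, so y * b < z * b.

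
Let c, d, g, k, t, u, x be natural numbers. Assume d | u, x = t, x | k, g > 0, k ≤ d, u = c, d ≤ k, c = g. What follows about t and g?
t ≤ g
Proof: k ≤ d and d ≤ k, thus k = d. From x = t and x | k, t | k. k = d, so t | d. Since u = c and c = g, u = g. Since d | u, d | g. t | d, so t | g. Because g > 0, t ≤ g.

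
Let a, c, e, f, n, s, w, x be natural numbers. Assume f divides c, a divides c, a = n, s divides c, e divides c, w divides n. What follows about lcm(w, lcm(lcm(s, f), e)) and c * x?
lcm(w, lcm(lcm(s, f), e)) divides c * x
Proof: a = n and a divides c, hence n divides c. Because w divides n, w divides c. s divides c and f divides c, therefore lcm(s, f) divides c. e divides c, so lcm(lcm(s, f), e) divides c. Since w divides c, lcm(w, lcm(lcm(s, f), e)) divides c. Then lcm(w, lcm(lcm(s, f), e)) divides c * x.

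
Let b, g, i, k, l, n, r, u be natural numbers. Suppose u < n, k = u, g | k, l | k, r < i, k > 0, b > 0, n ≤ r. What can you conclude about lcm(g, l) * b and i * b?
lcm(g, l) * b < i * b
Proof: Because g | k and l | k, lcm(g, l) | k. k > 0, so lcm(g, l) ≤ k. Since k = u, lcm(g, l) ≤ u. u < n and n ≤ r, thus u < r. Since r < i, u < i. Since lcm(g, l) ≤ u, lcm(g, l) < i. b > 0, so lcm(g, l) * b < i * b.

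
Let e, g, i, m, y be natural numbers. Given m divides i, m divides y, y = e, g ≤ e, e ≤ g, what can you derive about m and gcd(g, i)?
m divides gcd(g, i)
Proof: e ≤ g and g ≤ e, thus e = g. Since y = e, y = g. Since m divides y, m divides g. Because m divides i, m divides gcd(g, i).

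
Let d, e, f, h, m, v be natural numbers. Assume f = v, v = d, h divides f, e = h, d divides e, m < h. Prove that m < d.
From f = v and v = d, f = d. Since h divides f, h divides d. From e = h and d divides e, d divides h. Since h divides d, h = d. m < h, so m < d.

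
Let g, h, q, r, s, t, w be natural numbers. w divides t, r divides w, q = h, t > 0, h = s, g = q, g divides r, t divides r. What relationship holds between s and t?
s ≤ t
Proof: g = q and q = h, thus g = h. r divides w and w divides t, thus r divides t. Since t divides r, r = t. Since g divides r, g divides t. t > 0, so g ≤ t. g = h, so h ≤ t. h = s, so s ≤ t.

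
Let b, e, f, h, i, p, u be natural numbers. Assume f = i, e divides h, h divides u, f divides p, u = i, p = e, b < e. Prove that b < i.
e divides h and h divides u, thus e divides u. Since u = i, e divides i. f = i and f divides p, so i divides p. Since p = e, i divides e. Because e divides i, e = i. Since b < e, b < i.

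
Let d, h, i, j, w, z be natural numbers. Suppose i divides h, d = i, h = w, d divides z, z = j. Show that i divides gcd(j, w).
d = i and d divides z, hence i divides z. Since z = j, i divides j. h = w and i divides h, thus i divides w. i divides j, so i divides gcd(j, w).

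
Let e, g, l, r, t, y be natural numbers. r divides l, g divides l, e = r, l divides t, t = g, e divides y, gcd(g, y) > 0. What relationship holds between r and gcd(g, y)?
r ≤ gcd(g, y)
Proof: t = g and l divides t, hence l divides g. From g divides l, l = g. Since r divides l, r divides g. Because e = r and e divides y, r divides y. r divides g, so r divides gcd(g, y). Since gcd(g, y) > 0, r ≤ gcd(g, y).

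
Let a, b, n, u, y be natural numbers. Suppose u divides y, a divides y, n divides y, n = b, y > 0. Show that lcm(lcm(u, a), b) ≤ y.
From u divides y and a divides y, lcm(u, a) divides y. Since n = b and n divides y, b divides y. Since lcm(u, a) divides y, lcm(lcm(u, a), b) divides y. Since y > 0, lcm(lcm(u, a), b) ≤ y.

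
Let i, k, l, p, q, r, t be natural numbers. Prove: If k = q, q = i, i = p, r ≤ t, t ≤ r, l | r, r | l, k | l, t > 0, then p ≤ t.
k = q and q = i, hence k = i. Since i = p, k = p. Because r ≤ t and t ≤ r, r = t. l | r and r | l, therefore l = r. k | l, so k | r. From r = t, k | t. Since t > 0, k ≤ t. k = p, so p ≤ t.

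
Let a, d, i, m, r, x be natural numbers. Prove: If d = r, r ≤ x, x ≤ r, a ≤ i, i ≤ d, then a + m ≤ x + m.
r ≤ x and x ≤ r, thus r = x. Since d = r, d = x. a ≤ i and i ≤ d, thus a ≤ d. Since d = x, a ≤ x. Then a + m ≤ x + m.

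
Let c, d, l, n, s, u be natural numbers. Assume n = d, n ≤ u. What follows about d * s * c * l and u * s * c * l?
d * s * c * l ≤ u * s * c * l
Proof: n = d and n ≤ u, therefore d ≤ u. By multiplying by a non-negative, d * s ≤ u * s. By multiplying by a non-negative, d * s * c ≤ u * s * c. By multiplying by a non-negative, d * s * c * l ≤ u * s * c * l.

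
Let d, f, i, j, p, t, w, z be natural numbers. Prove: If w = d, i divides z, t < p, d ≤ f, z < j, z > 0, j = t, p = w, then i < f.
i divides z and z > 0, so i ≤ z. Because j = t and z < j, z < t. p = w and w = d, therefore p = d. t < p, so t < d. z < t, so z < d. Since d ≤ f, z < f. Since i ≤ z, i < f.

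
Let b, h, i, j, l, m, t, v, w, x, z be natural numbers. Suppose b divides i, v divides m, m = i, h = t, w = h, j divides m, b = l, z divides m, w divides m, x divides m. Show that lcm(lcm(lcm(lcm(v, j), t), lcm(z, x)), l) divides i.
Since v divides m and j divides m, lcm(v, j) divides m. Because w = h and w divides m, h divides m. Since h = t, t divides m. lcm(v, j) divides m, so lcm(lcm(v, j), t) divides m. Since z divides m and x divides m, lcm(z, x) divides m. Since lcm(lcm(v, j), t) divides m, lcm(lcm(lcm(v, j), t), lcm(z, x)) divides m. m = i, so lcm(lcm(lcm(v, j), t), lcm(z, x)) divides i. b = l and b divides i, thus l divides i. lcm(lcm(lcm(v, j), t), lcm(z, x)) divides i, so lcm(lcm(lcm(lcm(v, j), t), lcm(z, x)), l) divides i.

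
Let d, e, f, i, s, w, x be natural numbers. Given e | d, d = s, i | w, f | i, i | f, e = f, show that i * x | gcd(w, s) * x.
f | i and i | f, hence f = i. d = s and e | d, hence e | s. e = f, so f | s. Since f = i, i | s. Since i | w, i | gcd(w, s). Then i * x | gcd(w, s) * x.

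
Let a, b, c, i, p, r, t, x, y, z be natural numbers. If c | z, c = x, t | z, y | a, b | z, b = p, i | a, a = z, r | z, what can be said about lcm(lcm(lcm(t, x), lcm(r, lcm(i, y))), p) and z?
lcm(lcm(lcm(t, x), lcm(r, lcm(i, y))), p) | z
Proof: c = x and c | z, hence x | z. t | z, so lcm(t, x) | z. i | a and y | a, therefore lcm(i, y) | a. Since a = z, lcm(i, y) | z. From r | z, lcm(r, lcm(i, y)) | z. lcm(t, x) | z, so lcm(lcm(t, x), lcm(r, lcm(i, y))) | z. b = p and b | z, so p | z. lcm(lcm(t, x), lcm(r, lcm(i, y))) | z, so lcm(lcm(lcm(t, x), lcm(r, lcm(i, y))), p) | z.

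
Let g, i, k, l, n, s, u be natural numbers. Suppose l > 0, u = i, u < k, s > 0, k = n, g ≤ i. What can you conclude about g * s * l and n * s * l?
g * s * l < n * s * l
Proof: u = i and u < k, hence i < k. Because k = n, i < n. From g ≤ i, g < n. Since s > 0, g * s < n * s. l > 0, so g * s * l < n * s * l.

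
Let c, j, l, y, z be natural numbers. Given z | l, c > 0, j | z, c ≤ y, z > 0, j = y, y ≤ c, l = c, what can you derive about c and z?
c = z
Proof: y ≤ c and c ≤ y, therefore y = c. Since j = y, j = c. Since j | z, c | z. z > 0, so c ≤ z. Because l = c and z | l, z | c. c > 0, so z ≤ c. c ≤ z, so c = z.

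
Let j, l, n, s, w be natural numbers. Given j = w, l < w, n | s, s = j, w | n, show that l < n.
s = j and j = w, hence s = w. n | s, so n | w. w | n, so w = n. From l < w, l < n.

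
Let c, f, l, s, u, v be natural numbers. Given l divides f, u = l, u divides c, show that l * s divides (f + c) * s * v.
u = l and u divides c, therefore l divides c. l divides f, so l divides f + c. Then l * s divides (f + c) * s. Then l * s divides (f + c) * s * v.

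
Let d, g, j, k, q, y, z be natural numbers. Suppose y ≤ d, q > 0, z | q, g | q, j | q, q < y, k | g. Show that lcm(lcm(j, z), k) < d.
From j | q and z | q, lcm(j, z) | q. k | g and g | q, so k | q. Since lcm(j, z) | q, lcm(lcm(j, z), k) | q. Since q > 0, lcm(lcm(j, z), k) ≤ q. q < y and y ≤ d, therefore q < d. Since lcm(lcm(j, z), k) ≤ q, lcm(lcm(j, z), k) < d.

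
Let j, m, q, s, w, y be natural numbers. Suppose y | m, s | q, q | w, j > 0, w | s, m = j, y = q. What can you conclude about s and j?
s ≤ j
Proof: Since q | w and w | s, q | s. s | q, so q = s. y = q and y | m, hence q | m. Since m = j, q | j. Because j > 0, q ≤ j. q = s, so s ≤ j.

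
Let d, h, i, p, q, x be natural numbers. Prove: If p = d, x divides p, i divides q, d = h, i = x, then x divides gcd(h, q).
p = d and x divides p, hence x divides d. Since d = h, x divides h. Since i = x and i divides q, x divides q. x divides h, so x divides gcd(h, q).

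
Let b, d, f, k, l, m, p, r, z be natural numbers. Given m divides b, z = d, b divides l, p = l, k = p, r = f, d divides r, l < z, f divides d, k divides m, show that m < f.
From r = f and d divides r, d divides f. f divides d, so d = f. Because z = d, z = f. k = p and k divides m, so p divides m. p = l, so l divides m. m divides b and b divides l, so m divides l. Since l divides m, l = m. Since l < z, m < z. Because z = f, m < f.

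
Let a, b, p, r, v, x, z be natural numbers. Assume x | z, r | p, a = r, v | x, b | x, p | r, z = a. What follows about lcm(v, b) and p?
lcm(v, b) | p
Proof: r | p and p | r, thus r = p. Since a = r, a = p. From v | x and b | x, lcm(v, b) | x. From x | z, lcm(v, b) | z. z = a, so lcm(v, b) | a. From a = p, lcm(v, b) | p.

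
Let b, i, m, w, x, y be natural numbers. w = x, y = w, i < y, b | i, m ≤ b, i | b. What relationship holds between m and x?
m < x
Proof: i | b and b | i, therefore i = b. y = w and w = x, hence y = x. Since i < y, i < x. i = b, so b < x. Since m ≤ b, m < x.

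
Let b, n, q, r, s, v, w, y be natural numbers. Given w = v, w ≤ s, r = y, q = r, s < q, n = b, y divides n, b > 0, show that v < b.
Since w = v and w ≤ s, v ≤ s. q = r and s < q, so s < r. Since r = y, s < y. v ≤ s, so v < y. n = b and y divides n, hence y divides b. Since b > 0, y ≤ b. v < y, so v < b.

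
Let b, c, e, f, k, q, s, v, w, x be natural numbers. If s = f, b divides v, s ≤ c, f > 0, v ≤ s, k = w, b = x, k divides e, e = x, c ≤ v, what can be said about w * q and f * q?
w * q ≤ f * q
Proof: e = x and k divides e, thus k divides x. s ≤ c and c ≤ v, thus s ≤ v. Since v ≤ s, v = s. Since b divides v, b divides s. b = x, so x divides s. s = f, so x divides f. Since k divides x, k divides f. Since k = w, w divides f. From f > 0, w ≤ f. By multiplying by a non-negative, w * q ≤ f * q.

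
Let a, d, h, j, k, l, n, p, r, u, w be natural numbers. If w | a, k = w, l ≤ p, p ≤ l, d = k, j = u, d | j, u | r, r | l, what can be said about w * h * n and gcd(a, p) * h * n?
w * h * n | gcd(a, p) * h * n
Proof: From l ≤ p and p ≤ l, l = p. From j = u and d | j, d | u. Since u | r, d | r. Since d = k, k | r. Since r | l, k | l. l = p, so k | p. k = w, so w | p. Since w | a, w | gcd(a, p). Then w * h | gcd(a, p) * h. Then w * h * n | gcd(a, p) * h * n.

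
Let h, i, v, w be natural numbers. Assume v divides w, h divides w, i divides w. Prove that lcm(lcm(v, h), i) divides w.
Because v divides w and h divides w, lcm(v, h) divides w. Since i divides w, lcm(lcm(v, h), i) divides w.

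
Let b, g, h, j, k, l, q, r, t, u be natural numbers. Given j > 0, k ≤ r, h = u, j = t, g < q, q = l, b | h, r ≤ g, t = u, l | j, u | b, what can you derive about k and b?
k < b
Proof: h = u and b | h, therefore b | u. u | b, so u = b. r ≤ g and g < q, thus r < q. Since q = l, r < l. j = t and t = u, so j = u. Since l | j and j > 0, l ≤ j. j = u, so l ≤ u. Since r < l, r < u. Because k ≤ r, k < u. u = b, so k < b.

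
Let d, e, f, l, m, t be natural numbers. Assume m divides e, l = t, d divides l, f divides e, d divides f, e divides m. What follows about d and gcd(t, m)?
d divides gcd(t, m)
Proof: Since l = t and d divides l, d divides t. Because e divides m and m divides e, e = m. Since d divides f and f divides e, d divides e. e = m, so d divides m. From d divides t, d divides gcd(t, m).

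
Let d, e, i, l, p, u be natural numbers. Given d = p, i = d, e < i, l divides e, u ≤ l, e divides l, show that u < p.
l divides e and e divides l, hence l = e. Because u ≤ l, u ≤ e. i = d and e < i, so e < d. Since u ≤ e, u < d. Because d = p, u < p.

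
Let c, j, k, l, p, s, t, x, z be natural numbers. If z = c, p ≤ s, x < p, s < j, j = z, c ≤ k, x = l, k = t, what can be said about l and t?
l < t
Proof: Because j = z and s < j, s < z. z = c, so s < c. Because p ≤ s, p < c. x < p, so x < c. k = t and c ≤ k, therefore c ≤ t. Since x < c, x < t. x = l, so l < t.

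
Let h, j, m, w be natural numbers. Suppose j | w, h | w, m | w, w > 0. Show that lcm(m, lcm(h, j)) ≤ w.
Since h | w and j | w, lcm(h, j) | w. Since m | w, lcm(m, lcm(h, j)) | w. w > 0, so lcm(m, lcm(h, j)) ≤ w.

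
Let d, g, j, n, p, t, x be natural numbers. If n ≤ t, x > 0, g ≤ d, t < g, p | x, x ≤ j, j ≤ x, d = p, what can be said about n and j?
n < j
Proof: t < g and g ≤ d, therefore t < d. d = p, so t < p. Since n ≤ t, n < p. x ≤ j and j ≤ x, so x = j. p | x and x > 0, thus p ≤ x. x = j, so p ≤ j. Since n < p, n < j.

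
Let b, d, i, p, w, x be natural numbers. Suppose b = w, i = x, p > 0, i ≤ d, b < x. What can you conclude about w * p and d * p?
w * p < d * p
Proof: b = w and b < x, therefore w < x. From i = x and i ≤ d, x ≤ d. Since w < x, w < d. Since p > 0, w * p < d * p.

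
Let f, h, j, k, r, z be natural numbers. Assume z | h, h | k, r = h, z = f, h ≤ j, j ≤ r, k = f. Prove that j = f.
r = h and j ≤ r, thus j ≤ h. h ≤ j, so j = h. k = f and h | k, thus h | f. From z = f and z | h, f | h. h | f, so h = f. j = h, so j = f.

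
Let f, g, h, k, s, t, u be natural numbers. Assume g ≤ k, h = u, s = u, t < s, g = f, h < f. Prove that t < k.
s = u and t < s, so t < u. Since h = u and h < f, u < f. Since t < u, t < f. g = f and g ≤ k, hence f ≤ k. Since t < f, t < k.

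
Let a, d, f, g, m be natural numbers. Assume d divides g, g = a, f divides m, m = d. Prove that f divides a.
m = d and f divides m, hence f divides d. g = a and d divides g, so d divides a. f divides d, so f divides a.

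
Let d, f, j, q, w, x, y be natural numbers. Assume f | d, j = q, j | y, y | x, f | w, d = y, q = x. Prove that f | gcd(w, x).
j = q and q = x, therefore j = x. Since j | y, x | y. Because y | x, y = x. d = y, so d = x. f | d, so f | x. Since f | w, f | gcd(w, x).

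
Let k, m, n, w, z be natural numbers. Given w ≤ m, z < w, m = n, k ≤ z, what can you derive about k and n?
k < n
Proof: z < w and w ≤ m, hence z < m. m = n, so z < n. Since k ≤ z, k < n.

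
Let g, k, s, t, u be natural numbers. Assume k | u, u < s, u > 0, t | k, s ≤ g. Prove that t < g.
Since t | k and k | u, t | u. Since u > 0, t ≤ u. Since u < s and s ≤ g, u < g. Since t ≤ u, t < g.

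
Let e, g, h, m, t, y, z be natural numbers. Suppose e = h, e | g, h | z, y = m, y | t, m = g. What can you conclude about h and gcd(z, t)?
h | gcd(z, t)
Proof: y = m and m = g, so y = g. Because y | t, g | t. Since e | g, e | t. e = h, so h | t. Since h | z, h | gcd(z, t).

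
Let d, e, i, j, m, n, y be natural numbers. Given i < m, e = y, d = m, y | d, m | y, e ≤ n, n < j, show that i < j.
d = m and y | d, hence y | m. Because m | y, y = m. Since e = y, e = m. e ≤ n and n < j, thus e < j. From e = m, m < j. Since i < m, i < j.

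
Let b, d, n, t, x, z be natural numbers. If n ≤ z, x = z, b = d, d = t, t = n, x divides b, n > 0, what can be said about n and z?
n = z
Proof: b = d and d = t, thus b = t. Since t = n, b = n. x divides b, so x divides n. Since x = z, z divides n. n > 0, so z ≤ n. From n ≤ z, n = z.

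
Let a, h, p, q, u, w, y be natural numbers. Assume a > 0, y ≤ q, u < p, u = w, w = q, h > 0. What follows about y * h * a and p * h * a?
y * h * a < p * h * a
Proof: u = w and w = q, thus u = q. Since u < p, q < p. y ≤ q, so y < p. Using h > 0, by multiplying by a positive, y * h < p * h. Using a > 0 and multiplying by a positive, y * h * a < p * h * a.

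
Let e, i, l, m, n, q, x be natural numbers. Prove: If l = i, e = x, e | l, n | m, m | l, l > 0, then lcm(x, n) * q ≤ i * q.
Because e = x and e | l, x | l. Since n | m and m | l, n | l. x | l, so lcm(x, n) | l. l > 0, so lcm(x, n) ≤ l. l = i, so lcm(x, n) ≤ i. Then lcm(x, n) * q ≤ i * q.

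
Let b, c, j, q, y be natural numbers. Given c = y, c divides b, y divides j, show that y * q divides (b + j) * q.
c = y and c divides b, thus y divides b. y divides j, so y divides b + j. Then y * q divides (b + j) * q.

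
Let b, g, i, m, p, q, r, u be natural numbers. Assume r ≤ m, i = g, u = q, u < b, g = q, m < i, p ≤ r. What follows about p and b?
p < b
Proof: Since i = g and g = q, i = q. r ≤ m and m < i, hence r < i. Since p ≤ r, p < i. i = q, so p < q. u = q and u < b, so q < b. p < q, so p < b.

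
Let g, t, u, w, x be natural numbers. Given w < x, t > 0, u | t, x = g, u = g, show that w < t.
Because x = g and w < x, w < g. u = g and u | t, therefore g | t. Since t > 0, g ≤ t. w < g, so w < t.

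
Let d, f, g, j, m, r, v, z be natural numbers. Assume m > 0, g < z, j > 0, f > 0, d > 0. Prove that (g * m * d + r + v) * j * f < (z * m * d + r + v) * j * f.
g < z and m > 0. By multiplying by a positive, g * m < z * m. Combining with d > 0, by multiplying by a positive, g * m * d < z * m * d. Then g * m * d + r < z * m * d + r. Then g * m * d + r + v < z * m * d + r + v. Combined with j > 0, by multiplying by a positive, (g * m * d + r + v) * j < (z * m * d + r + v) * j. Since f > 0, by multiplying by a positive, (g * m * d + r + v) * j * f < (z * m * d + r + v) * j * f.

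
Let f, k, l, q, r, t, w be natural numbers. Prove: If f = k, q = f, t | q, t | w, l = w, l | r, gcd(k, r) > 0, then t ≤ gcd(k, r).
q = f and t | q, thus t | f. Since f = k, t | k. l = w and l | r, therefore w | r. t | w, so t | r. Because t | k, t | gcd(k, r). Since gcd(k, r) > 0, t ≤ gcd(k, r).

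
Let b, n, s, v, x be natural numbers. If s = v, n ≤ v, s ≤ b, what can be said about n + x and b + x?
n + x ≤ b + x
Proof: s = v and s ≤ b, so v ≤ b. From n ≤ v, n ≤ b. Then n + x ≤ b + x.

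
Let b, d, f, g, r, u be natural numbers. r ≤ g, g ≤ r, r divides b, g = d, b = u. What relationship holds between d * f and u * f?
d * f divides u * f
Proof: r ≤ g and g ≤ r, therefore r = g. g = d, so r = d. Since b = u and r divides b, r divides u. From r = d, d divides u. Then d * f divides u * f.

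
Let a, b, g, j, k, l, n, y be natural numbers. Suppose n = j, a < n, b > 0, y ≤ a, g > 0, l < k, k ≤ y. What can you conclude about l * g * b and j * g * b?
l * g * b < j * g * b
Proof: From l < k and k ≤ y, l < y. n = j and a < n, hence a < j. Since y ≤ a, y < j. From l < y, l < j. Since g > 0, l * g < j * g. Because b > 0, l * g * b < j * g * b.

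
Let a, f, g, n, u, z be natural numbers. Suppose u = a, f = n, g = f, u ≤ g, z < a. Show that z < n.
From g = f and f = n, g = n. u = a and u ≤ g, hence a ≤ g. g = n, so a ≤ n. z < a, so z < n.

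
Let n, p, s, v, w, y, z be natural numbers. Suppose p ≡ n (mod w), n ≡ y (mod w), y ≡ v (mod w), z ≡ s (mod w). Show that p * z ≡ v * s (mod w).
From p ≡ n (mod w) and n ≡ y (mod w), p ≡ y (mod w). y ≡ v (mod w), so p ≡ v (mod w). z ≡ s (mod w), so p * z ≡ v * s (mod w).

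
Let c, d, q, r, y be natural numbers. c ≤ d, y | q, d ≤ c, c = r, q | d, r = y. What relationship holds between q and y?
q = y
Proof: d ≤ c and c ≤ d, so d = c. Since c = r, d = r. r = y, so d = y. q | d, so q | y. y | q, so q = y.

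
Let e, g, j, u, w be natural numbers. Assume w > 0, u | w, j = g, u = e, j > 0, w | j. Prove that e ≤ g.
Because u = e and u | w, e | w. Since w > 0, e ≤ w. From w | j and j > 0, w ≤ j. e ≤ w, so e ≤ j. Since j = g, e ≤ g.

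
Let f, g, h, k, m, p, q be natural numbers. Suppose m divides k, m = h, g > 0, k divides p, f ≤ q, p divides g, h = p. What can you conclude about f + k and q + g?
f + k ≤ q + g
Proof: Since m = h and h = p, m = p. Since m divides k, p divides k. Since k divides p, p = k. p divides g and g > 0, therefore p ≤ g. p = k, so k ≤ g. f ≤ q, so f + k ≤ q + g.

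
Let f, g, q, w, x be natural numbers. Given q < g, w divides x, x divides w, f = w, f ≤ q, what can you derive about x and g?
x < g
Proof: w divides x and x divides w, thus w = x. f = w, so f = x. f ≤ q and q < g, therefore f < g. Because f = x, x < g.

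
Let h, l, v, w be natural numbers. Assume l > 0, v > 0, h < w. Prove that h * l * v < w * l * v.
Because h < w and l > 0, h * l < w * l. v > 0, so h * l * v < w * l * v.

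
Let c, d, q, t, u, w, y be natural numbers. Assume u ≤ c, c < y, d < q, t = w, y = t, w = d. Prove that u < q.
Because t = w and w = d, t = d. y = t and c < y, thus c < t. Since t = d, c < d. d < q, so c < q. u ≤ c, so u < q.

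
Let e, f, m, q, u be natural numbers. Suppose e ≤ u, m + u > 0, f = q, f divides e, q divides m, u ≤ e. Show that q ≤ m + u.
From e ≤ u and u ≤ e, e = u. From f = q and f divides e, q divides e. e = u, so q divides u. q divides m, so q divides m + u. m + u > 0, so q ≤ m + u.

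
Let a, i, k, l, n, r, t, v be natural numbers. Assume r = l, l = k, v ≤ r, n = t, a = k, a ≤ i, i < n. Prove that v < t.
Because r = l and l = k, r = k. Since v ≤ r, v ≤ k. a = k and a ≤ i, so k ≤ i. Since i < n, k < n. Since n = t, k < t. v ≤ k, so v < t.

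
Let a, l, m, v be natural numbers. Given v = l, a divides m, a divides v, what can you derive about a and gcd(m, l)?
a divides gcd(m, l)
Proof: Because v = l and a divides v, a divides l. Since a divides m, a divides gcd(m, l).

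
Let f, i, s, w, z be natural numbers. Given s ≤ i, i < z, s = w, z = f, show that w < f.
From s ≤ i and i < z, s < z. z = f, so s < f. s = w, so w < f.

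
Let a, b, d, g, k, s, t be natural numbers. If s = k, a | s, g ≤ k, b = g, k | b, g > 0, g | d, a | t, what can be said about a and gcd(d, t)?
a | gcd(d, t)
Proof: s = k and a | s, therefore a | k. Because b = g and k | b, k | g. g > 0, so k ≤ g. Since g ≤ k, g = k. Since g | d, k | d. a | k, so a | d. Since a | t, a | gcd(d, t).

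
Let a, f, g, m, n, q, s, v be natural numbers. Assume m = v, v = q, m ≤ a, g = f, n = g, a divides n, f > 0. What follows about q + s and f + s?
q + s ≤ f + s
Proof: m = v and v = q, so m = q. From n = g and a divides n, a divides g. g = f, so a divides f. Since f > 0, a ≤ f. From m ≤ a, m ≤ f. Because m = q, q ≤ f. Then q + s ≤ f + s.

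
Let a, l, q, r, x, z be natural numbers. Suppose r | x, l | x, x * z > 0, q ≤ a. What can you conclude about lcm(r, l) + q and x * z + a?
lcm(r, l) + q ≤ x * z + a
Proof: Because r | x and l | x, lcm(r, l) | x. Then lcm(r, l) | x * z. x * z > 0, so lcm(r, l) ≤ x * z. Because q ≤ a, lcm(r, l) + q ≤ x * z + a.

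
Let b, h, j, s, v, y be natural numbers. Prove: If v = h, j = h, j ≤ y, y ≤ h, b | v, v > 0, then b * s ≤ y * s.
Since j = h and j ≤ y, h ≤ y. Since y ≤ h, h = y. Since v = h, v = y. Since b | v and v > 0, b ≤ v. v = y, so b ≤ y. Then b * s ≤ y * s.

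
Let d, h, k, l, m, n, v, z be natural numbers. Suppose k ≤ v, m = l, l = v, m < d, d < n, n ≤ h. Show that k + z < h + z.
Because m = l and l = v, m = v. d < n and n ≤ h, thus d < h. m < d, so m < h. m = v, so v < h. Since k ≤ v, k < h. Then k + z < h + z.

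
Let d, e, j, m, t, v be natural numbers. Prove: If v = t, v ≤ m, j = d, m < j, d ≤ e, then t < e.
From v = t and v ≤ m, t ≤ m. j = d and m < j, so m < d. Since d ≤ e, m < e. t ≤ m, so t < e.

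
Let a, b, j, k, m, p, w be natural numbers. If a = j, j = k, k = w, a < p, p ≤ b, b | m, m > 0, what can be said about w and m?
w < m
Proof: a = j and j = k, so a = k. Since k = w, a = w. a < p and p ≤ b, so a < b. Since a = w, w < b. Because b | m and m > 0, b ≤ m. Because w < b, w < m.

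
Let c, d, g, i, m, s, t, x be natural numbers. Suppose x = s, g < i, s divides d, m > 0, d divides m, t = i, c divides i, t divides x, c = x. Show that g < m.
t = i and t divides x, so i divides x. c = x and c divides i, hence x divides i. i divides x, so i = x. From g < i, g < x. x = s, so g < s. Since s divides d and d divides m, s divides m. Since m > 0, s ≤ m. Since g < s, g < m.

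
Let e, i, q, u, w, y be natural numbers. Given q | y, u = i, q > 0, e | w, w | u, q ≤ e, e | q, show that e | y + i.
Because e | q and q > 0, e ≤ q. q ≤ e, so q = e. Since q | y, e | y. Because e | w and w | u, e | u. Because u = i, e | i. From e | y, e | y + i.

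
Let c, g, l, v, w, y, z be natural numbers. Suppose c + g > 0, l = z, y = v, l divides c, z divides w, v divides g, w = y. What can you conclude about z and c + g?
z ≤ c + g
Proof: l = z and l divides c, therefore z divides c. w = y and z divides w, thus z divides y. Since y = v, z divides v. Since v divides g, z divides g. z divides c, so z divides c + g. Because c + g > 0, z ≤ c + g.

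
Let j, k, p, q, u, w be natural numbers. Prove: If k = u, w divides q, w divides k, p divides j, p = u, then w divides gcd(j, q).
k = u and w divides k, thus w divides u. Because p = u and p divides j, u divides j. w divides u, so w divides j. Because w divides q, w divides gcd(j, q).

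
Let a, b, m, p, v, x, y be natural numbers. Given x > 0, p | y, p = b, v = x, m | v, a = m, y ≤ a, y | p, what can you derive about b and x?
b ≤ x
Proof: From y | p and p | y, y = p. Since p = b, y = b. Because y ≤ a, b ≤ a. Since a = m, b ≤ m. Since v = x and m | v, m | x. x > 0, so m ≤ x. b ≤ m, so b ≤ x.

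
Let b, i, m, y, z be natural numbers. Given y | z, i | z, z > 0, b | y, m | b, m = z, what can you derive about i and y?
i ≤ y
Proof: Because m | b and b | y, m | y. m = z, so z | y. Since y | z, z = y. From i | z and z > 0, i ≤ z. Since z = y, i ≤ y.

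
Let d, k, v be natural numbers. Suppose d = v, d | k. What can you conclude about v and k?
v | k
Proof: d = v and d | k. By substitution, v | k.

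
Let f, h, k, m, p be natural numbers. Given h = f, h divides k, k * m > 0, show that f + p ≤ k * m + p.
Since h = f and h divides k, f divides k. Then f divides k * m. k * m > 0, so f ≤ k * m. Then f + p ≤ k * m + p.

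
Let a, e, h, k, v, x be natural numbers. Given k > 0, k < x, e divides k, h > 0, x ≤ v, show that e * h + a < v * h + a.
Because e divides k and k > 0, e ≤ k. From k < x and x ≤ v, k < v. e ≤ k, so e < v. Using h > 0, by multiplying by a positive, e * h < v * h. Then e * h + a < v * h + a.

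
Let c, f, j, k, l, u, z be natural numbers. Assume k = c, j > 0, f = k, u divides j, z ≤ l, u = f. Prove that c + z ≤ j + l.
u = f and f = k, thus u = k. From k = c, u = c. u divides j and j > 0, hence u ≤ j. Since u = c, c ≤ j. Since z ≤ l, c + z ≤ j + l.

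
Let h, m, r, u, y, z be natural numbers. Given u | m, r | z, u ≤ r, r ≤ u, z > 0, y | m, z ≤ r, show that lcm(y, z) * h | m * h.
u ≤ r and r ≤ u, so u = r. Since r | z and z > 0, r ≤ z. z ≤ r, so r = z. Since u = r, u = z. Since u | m, z | m. From y | m, lcm(y, z) | m. Then lcm(y, z) * h | m * h.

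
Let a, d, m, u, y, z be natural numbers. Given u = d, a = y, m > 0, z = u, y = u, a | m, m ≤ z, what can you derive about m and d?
m = d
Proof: From z = u and m ≤ z, m ≤ u. From a = y and a | m, y | m. Because y = u, u | m. Since m > 0, u ≤ m. Since m ≤ u, m = u. u = d, so m = d.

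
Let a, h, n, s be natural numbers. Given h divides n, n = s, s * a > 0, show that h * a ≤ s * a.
n = s and h divides n, therefore h divides s. Then h * a divides s * a. s * a > 0, so h * a ≤ s * a.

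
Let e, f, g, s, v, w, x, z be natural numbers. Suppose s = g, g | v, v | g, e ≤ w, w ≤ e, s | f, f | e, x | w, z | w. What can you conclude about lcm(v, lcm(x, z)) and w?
lcm(v, lcm(x, z)) | w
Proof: g | v and v | g, therefore g = v. s = g, so s = v. e ≤ w and w ≤ e, thus e = w. s | f and f | e, thus s | e. Since e = w, s | w. Since s = v, v | w. x | w and z | w, hence lcm(x, z) | w. Since v | w, lcm(v, lcm(x, z)) | w.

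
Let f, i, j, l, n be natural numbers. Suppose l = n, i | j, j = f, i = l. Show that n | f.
i = l and l = n, thus i = n. j = f and i | j, thus i | f. i = n, so n | f.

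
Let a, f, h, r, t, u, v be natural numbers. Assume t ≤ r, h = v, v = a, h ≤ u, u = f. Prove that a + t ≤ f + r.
h = v and v = a, hence h = a. From u = f and h ≤ u, h ≤ f. h = a, so a ≤ f. Since t ≤ r, a + t ≤ f + r.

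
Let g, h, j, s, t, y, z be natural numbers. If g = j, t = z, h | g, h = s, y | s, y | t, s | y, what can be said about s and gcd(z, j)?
s | gcd(z, j)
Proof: y | s and s | y, hence y = s. t = z and y | t, so y | z. y = s, so s | z. g = j and h | g, hence h | j. Because h = s, s | j. From s | z, s | gcd(z, j).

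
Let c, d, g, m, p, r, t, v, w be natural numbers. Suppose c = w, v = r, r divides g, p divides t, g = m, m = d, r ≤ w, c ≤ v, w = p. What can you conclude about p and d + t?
p divides d + t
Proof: v = r and c ≤ v, therefore c ≤ r. Since c = w, w ≤ r. r ≤ w, so r = w. Since w = p, r = p. g = m and r divides g, therefore r divides m. Since r = p, p divides m. m = d, so p divides d. Since p divides t, p divides d + t.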